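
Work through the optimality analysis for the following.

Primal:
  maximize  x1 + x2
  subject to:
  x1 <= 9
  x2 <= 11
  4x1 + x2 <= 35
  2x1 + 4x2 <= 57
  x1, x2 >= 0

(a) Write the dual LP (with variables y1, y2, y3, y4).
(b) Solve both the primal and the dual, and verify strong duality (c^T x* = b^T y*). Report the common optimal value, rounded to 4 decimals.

The standard primal-dual pair for 'max c^T x s.t. A x <= b, x >= 0' is:
  Dual:  min b^T y  s.t.  A^T y >= c,  y >= 0.

So the dual LP is:
  minimize  9y1 + 11y2 + 35y3 + 57y4
  subject to:
    y1 + 4y3 + 2y4 >= 1
    y2 + y3 + 4y4 >= 1
    y1, y2, y3, y4 >= 0

Solving the primal: x* = (6, 11).
  primal value c^T x* = 17.
Solving the dual: y* = (0, 0.75, 0.25, 0).
  dual value b^T y* = 17.
Strong duality: c^T x* = b^T y*. Confirmed.

17


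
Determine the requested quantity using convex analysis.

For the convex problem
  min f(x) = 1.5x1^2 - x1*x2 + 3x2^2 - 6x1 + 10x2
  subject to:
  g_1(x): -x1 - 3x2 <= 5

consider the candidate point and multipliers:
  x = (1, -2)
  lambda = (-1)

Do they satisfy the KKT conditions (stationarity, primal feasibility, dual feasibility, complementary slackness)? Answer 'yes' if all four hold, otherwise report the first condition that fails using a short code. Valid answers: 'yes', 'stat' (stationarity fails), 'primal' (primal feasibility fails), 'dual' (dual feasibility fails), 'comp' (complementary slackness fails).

Gradient of f: grad f(x) = Q x + c = (-1, -3)
Constraint values g_i(x) = a_i^T x - b_i:
  g_1((1, -2)) = 0
Stationarity residual: grad f(x) + sum_i lambda_i a_i = (0, 0)
  -> stationarity OK
Primal feasibility (all g_i <= 0): OK
Dual feasibility (all lambda_i >= 0): FAILS
Complementary slackness (lambda_i * g_i(x) = 0 for all i): OK

Verdict: the first failing condition is dual_feasibility -> dual.

dual


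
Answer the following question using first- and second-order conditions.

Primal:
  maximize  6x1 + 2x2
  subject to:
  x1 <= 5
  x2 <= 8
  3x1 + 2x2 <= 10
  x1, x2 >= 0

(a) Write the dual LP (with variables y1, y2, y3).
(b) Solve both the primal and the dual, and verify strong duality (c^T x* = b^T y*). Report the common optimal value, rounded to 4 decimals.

The standard primal-dual pair for 'max c^T x s.t. A x <= b, x >= 0' is:
  Dual:  min b^T y  s.t.  A^T y >= c,  y >= 0.

So the dual LP is:
  minimize  5y1 + 8y2 + 10y3
  subject to:
    y1 + 3y3 >= 6
    y2 + 2y3 >= 2
    y1, y2, y3 >= 0

Solving the primal: x* = (3.3333, 0).
  primal value c^T x* = 20.
Solving the dual: y* = (0, 0, 2).
  dual value b^T y* = 20.
Strong duality: c^T x* = b^T y*. Confirmed.

20


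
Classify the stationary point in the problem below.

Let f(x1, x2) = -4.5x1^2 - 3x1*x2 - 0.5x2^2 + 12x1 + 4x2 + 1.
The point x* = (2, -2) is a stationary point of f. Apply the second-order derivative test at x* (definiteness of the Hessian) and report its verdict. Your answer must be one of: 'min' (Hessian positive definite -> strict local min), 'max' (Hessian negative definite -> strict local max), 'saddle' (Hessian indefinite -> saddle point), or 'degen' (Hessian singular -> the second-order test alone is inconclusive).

Compute the Hessian H = grad^2 f:
  H = [[-9, -3], [-3, -1]]
Verify stationarity: grad f(x*) = H x* + g = (0, 0).
Eigenvalues of H: -10, 0.
H has a zero eigenvalue (singular; negative semidefinite but not definite), so H is neither positive definite, negative definite, nor indefinite. The second-order test alone is inconclusive -> degen.
(Indeed, f is constant along the null direction of H through x*, so x* is not a strict local extremum.)

degen


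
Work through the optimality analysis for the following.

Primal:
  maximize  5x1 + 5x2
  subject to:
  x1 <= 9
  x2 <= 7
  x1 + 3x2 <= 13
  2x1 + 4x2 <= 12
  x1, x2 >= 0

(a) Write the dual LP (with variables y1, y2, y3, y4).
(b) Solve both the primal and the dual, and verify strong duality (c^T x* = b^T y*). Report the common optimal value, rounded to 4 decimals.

The standard primal-dual pair for 'max c^T x s.t. A x <= b, x >= 0' is:
  Dual:  min b^T y  s.t.  A^T y >= c,  y >= 0.

So the dual LP is:
  minimize  9y1 + 7y2 + 13y3 + 12y4
  subject to:
    y1 + y3 + 2y4 >= 5
    y2 + 3y3 + 4y4 >= 5
    y1, y2, y3, y4 >= 0

Solving the primal: x* = (6, 0).
  primal value c^T x* = 30.
Solving the dual: y* = (0, 0, 0, 2.5).
  dual value b^T y* = 30.
Strong duality: c^T x* = b^T y*. Confirmed.

30


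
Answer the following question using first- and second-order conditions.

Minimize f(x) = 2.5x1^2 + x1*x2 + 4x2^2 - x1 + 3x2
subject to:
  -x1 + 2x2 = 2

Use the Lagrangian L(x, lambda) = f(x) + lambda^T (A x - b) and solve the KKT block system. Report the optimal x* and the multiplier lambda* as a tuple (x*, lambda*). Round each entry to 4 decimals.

Form the Lagrangian:
  L(x, lambda) = (1/2) x^T Q x + c^T x + lambda^T (A x - b)
Stationarity (grad_x L = 0): Q x + c + A^T lambda = 0.
Primal feasibility: A x = b.

This gives the KKT block system:
  [ Q   A^T ] [ x     ]   [-c ]
  [ A    0  ] [ lambda ] = [ b ]

Solving the linear system:
  x*      = (-0.6875, 0.6562)
  lambda* = (-3.7812)
  f(x*)   = 5.1094

x* = (-0.6875, 0.6562), lambda* = (-3.7812)


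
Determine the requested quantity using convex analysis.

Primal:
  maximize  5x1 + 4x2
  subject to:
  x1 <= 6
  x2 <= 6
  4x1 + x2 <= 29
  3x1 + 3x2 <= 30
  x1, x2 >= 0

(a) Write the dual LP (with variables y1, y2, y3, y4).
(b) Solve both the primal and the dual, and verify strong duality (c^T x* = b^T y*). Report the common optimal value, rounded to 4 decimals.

The standard primal-dual pair for 'max c^T x s.t. A x <= b, x >= 0' is:
  Dual:  min b^T y  s.t.  A^T y >= c,  y >= 0.

So the dual LP is:
  minimize  6y1 + 6y2 + 29y3 + 30y4
  subject to:
    y1 + 4y3 + 3y4 >= 5
    y2 + y3 + 3y4 >= 4
    y1, y2, y3, y4 >= 0

Solving the primal: x* = (6, 4).
  primal value c^T x* = 46.
Solving the dual: y* = (1, 0, 0, 1.3333).
  dual value b^T y* = 46.
Strong duality: c^T x* = b^T y*. Confirmed.

46


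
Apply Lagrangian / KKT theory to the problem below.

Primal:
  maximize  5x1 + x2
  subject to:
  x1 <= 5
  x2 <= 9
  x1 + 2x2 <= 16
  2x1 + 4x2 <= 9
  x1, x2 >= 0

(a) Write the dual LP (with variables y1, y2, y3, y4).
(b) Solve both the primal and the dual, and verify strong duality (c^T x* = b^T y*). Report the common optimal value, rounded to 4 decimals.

The standard primal-dual pair for 'max c^T x s.t. A x <= b, x >= 0' is:
  Dual:  min b^T y  s.t.  A^T y >= c,  y >= 0.

So the dual LP is:
  minimize  5y1 + 9y2 + 16y3 + 9y4
  subject to:
    y1 + y3 + 2y4 >= 5
    y2 + 2y3 + 4y4 >= 1
    y1, y2, y3, y4 >= 0

Solving the primal: x* = (4.5, 0).
  primal value c^T x* = 22.5.
Solving the dual: y* = (0, 0, 0, 2.5).
  dual value b^T y* = 22.5.
Strong duality: c^T x* = b^T y*. Confirmed.

22.5


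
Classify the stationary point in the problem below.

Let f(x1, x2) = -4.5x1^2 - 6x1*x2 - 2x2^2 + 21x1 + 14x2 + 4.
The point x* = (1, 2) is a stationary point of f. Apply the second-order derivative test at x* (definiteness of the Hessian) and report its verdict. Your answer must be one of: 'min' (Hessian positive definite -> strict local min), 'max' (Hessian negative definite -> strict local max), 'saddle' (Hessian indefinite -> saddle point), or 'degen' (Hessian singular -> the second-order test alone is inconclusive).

Compute the Hessian H = grad^2 f:
  H = [[-9, -6], [-6, -4]]
Verify stationarity: grad f(x*) = H x* + g = (0, 0).
Eigenvalues of H: -13, 0.
H has a zero eigenvalue (singular; negative semidefinite but not definite), so H is neither positive definite, negative definite, nor indefinite. The second-order test alone is inconclusive -> degen.
(Indeed, f is constant along the null direction of H through x*, so x* is not a strict local extremum.)

degen


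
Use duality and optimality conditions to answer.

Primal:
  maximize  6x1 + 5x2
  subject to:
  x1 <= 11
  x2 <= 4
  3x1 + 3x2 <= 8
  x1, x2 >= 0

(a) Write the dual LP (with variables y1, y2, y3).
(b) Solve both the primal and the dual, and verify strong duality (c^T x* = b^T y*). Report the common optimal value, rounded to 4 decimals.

The standard primal-dual pair for 'max c^T x s.t. A x <= b, x >= 0' is:
  Dual:  min b^T y  s.t.  A^T y >= c,  y >= 0.

So the dual LP is:
  minimize  11y1 + 4y2 + 8y3
  subject to:
    y1 + 3y3 >= 6
    y2 + 3y3 >= 5
    y1, y2, y3 >= 0

Solving the primal: x* = (2.6667, 0).
  primal value c^T x* = 16.
Solving the dual: y* = (0, 0, 2).
  dual value b^T y* = 16.
Strong duality: c^T x* = b^T y*. Confirmed.

16


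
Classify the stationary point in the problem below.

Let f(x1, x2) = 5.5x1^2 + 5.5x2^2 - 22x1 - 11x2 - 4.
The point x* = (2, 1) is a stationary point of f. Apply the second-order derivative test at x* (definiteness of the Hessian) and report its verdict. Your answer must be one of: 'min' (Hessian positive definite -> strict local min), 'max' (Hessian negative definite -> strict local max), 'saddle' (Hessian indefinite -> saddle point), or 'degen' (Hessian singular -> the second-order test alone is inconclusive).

Compute the Hessian H = grad^2 f:
  H = [[11, 0], [0, 11]]
Verify stationarity: grad f(x*) = H x* + g = (0, 0).
Eigenvalues of H: 11, 11.
Both eigenvalues > 0, so H is positive definite -> x* is a strict local min.

min


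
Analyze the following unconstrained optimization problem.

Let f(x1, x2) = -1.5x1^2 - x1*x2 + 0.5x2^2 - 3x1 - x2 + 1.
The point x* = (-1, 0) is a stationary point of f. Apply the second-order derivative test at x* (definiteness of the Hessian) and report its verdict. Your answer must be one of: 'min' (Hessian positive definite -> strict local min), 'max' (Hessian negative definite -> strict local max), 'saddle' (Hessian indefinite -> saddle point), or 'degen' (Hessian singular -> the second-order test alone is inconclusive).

Compute the Hessian H = grad^2 f:
  H = [[-3, -1], [-1, 1]]
Verify stationarity: grad f(x*) = H x* + g = (0, 0).
Eigenvalues of H: -3.2361, 1.2361.
Eigenvalues have mixed signs, so H is indefinite -> x* is a saddle point.

saddle


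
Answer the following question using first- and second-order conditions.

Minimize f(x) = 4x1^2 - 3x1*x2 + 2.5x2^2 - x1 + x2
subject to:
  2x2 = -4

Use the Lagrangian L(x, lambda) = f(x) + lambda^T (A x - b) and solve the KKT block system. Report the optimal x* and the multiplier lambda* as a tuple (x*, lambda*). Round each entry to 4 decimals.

Form the Lagrangian:
  L(x, lambda) = (1/2) x^T Q x + c^T x + lambda^T (A x - b)
Stationarity (grad_x L = 0): Q x + c + A^T lambda = 0.
Primal feasibility: A x = b.

This gives the KKT block system:
  [ Q   A^T ] [ x     ]   [-c ]
  [ A    0  ] [ lambda ] = [ b ]

Solving the linear system:
  x*      = (-0.625, -2)
  lambda* = (3.5625)
  f(x*)   = 6.4375

x* = (-0.625, -2), lambda* = (3.5625)


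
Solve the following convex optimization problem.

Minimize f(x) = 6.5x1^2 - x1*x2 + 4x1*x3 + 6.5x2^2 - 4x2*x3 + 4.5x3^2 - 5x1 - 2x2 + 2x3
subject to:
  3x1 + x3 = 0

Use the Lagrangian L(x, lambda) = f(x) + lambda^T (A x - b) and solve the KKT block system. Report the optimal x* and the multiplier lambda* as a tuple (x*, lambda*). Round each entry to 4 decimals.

Form the Lagrangian:
  L(x, lambda) = (1/2) x^T Q x + c^T x + lambda^T (A x - b)
Stationarity (grad_x L = 0): Q x + c + A^T lambda = 0.
Primal feasibility: A x = b.

This gives the KKT block system:
  [ Q   A^T ] [ x     ]   [-c ]
  [ A    0  ] [ lambda ] = [ b ]

Solving the linear system:
  x*      = (0.1534, 0.0241, -0.4601)
  lambda* = (1.6236)
  f(x*)   = -0.8676

x* = (0.1534, 0.0241, -0.4601), lambda* = (1.6236)


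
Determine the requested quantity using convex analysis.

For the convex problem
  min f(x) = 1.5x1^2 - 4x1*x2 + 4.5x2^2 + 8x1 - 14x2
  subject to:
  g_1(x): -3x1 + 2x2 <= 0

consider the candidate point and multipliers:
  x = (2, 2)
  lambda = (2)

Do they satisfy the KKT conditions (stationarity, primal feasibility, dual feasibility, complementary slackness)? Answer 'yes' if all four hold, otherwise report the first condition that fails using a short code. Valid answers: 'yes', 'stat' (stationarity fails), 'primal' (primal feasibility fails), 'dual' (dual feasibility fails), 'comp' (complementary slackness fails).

Gradient of f: grad f(x) = Q x + c = (6, -4)
Constraint values g_i(x) = a_i^T x - b_i:
  g_1((2, 2)) = -2
Stationarity residual: grad f(x) + sum_i lambda_i a_i = (0, 0)
  -> stationarity OK
Primal feasibility (all g_i <= 0): OK
Dual feasibility (all lambda_i >= 0): OK
Complementary slackness (lambda_i * g_i(x) = 0 for all i): FAILS

Verdict: the first failing condition is complementary_slackness -> comp.

comp


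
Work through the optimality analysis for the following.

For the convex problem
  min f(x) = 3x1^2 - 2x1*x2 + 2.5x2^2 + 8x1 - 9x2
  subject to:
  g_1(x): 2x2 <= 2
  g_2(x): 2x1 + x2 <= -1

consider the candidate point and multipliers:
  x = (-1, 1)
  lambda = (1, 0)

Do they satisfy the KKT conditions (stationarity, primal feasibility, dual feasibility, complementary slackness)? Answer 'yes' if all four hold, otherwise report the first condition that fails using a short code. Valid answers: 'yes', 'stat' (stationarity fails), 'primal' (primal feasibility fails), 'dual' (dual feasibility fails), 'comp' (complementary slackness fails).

Gradient of f: grad f(x) = Q x + c = (0, -2)
Constraint values g_i(x) = a_i^T x - b_i:
  g_1((-1, 1)) = 0
  g_2((-1, 1)) = 0
Stationarity residual: grad f(x) + sum_i lambda_i a_i = (0, 0)
  -> stationarity OK
Primal feasibility (all g_i <= 0): OK
Dual feasibility (all lambda_i >= 0): OK
Complementary slackness (lambda_i * g_i(x) = 0 for all i): OK

Verdict: yes, KKT holds.

yes


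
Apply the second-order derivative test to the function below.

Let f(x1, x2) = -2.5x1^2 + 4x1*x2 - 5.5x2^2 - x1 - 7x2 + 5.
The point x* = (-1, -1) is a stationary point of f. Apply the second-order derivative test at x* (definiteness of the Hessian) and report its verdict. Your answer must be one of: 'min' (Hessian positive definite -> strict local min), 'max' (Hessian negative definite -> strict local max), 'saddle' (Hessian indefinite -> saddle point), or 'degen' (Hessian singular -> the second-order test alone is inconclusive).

Compute the Hessian H = grad^2 f:
  H = [[-5, 4], [4, -11]]
Verify stationarity: grad f(x*) = H x* + g = (0, 0).
Eigenvalues of H: -13, -3.
Both eigenvalues < 0, so H is negative definite -> x* is a strict local max.

max


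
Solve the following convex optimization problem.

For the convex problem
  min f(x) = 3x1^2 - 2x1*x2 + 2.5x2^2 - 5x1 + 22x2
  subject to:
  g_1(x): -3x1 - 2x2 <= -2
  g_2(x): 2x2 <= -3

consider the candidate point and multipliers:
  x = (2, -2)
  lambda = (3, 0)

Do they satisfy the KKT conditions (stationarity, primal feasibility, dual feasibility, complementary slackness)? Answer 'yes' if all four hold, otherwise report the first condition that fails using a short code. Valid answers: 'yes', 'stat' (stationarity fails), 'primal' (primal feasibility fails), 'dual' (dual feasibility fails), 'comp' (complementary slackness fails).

Gradient of f: grad f(x) = Q x + c = (11, 8)
Constraint values g_i(x) = a_i^T x - b_i:
  g_1((2, -2)) = 0
  g_2((2, -2)) = -1
Stationarity residual: grad f(x) + sum_i lambda_i a_i = (2, 2)
  -> stationarity FAILS
Primal feasibility (all g_i <= 0): OK
Dual feasibility (all lambda_i >= 0): OK
Complementary slackness (lambda_i * g_i(x) = 0 for all i): OK

Verdict: the first failing condition is stationarity -> stat.

stat


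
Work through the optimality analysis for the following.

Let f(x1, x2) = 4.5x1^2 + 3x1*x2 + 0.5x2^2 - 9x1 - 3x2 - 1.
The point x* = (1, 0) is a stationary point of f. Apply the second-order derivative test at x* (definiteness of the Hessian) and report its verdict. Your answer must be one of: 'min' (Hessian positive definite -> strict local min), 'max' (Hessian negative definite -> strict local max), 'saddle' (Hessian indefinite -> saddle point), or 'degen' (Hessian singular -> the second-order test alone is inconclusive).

Compute the Hessian H = grad^2 f:
  H = [[9, 3], [3, 1]]
Verify stationarity: grad f(x*) = H x* + g = (0, 0).
Eigenvalues of H: 0, 10.
H has a zero eigenvalue (singular; positive semidefinite but not definite), so H is neither positive definite, negative definite, nor indefinite. The second-order test alone is inconclusive -> degen.
(Indeed, f is constant along the null direction of H through x*, so x* is not a strict local extremum.)

degen


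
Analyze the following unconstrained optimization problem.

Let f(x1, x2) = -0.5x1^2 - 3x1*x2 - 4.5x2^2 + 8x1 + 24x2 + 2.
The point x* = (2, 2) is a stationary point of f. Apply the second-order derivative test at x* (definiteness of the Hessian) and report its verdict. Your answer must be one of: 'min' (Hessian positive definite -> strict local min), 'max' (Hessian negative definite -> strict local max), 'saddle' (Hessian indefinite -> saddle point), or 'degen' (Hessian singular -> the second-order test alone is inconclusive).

Compute the Hessian H = grad^2 f:
  H = [[-1, -3], [-3, -9]]
Verify stationarity: grad f(x*) = H x* + g = (0, 0).
Eigenvalues of H: -10, 0.
H has a zero eigenvalue (singular; negative semidefinite but not definite), so H is neither positive definite, negative definite, nor indefinite. The second-order test alone is inconclusive -> degen.
(Indeed, f is constant along the null direction of H through x*, so x* is not a strict local extremum.)

degen


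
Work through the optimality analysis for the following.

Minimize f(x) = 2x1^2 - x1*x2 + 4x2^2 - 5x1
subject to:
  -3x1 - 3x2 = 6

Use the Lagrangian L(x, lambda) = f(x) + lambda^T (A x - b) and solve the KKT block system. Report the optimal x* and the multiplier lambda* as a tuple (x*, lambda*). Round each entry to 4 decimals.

Form the Lagrangian:
  L(x, lambda) = (1/2) x^T Q x + c^T x + lambda^T (A x - b)
Stationarity (grad_x L = 0): Q x + c + A^T lambda = 0.
Primal feasibility: A x = b.

This gives the KKT block system:
  [ Q   A^T ] [ x     ]   [-c ]
  [ A    0  ] [ lambda ] = [ b ]

Solving the linear system:
  x*      = (-0.9286, -1.0714)
  lambda* = (-2.5476)
  f(x*)   = 9.9643

x* = (-0.9286, -1.0714), lambda* = (-2.5476)


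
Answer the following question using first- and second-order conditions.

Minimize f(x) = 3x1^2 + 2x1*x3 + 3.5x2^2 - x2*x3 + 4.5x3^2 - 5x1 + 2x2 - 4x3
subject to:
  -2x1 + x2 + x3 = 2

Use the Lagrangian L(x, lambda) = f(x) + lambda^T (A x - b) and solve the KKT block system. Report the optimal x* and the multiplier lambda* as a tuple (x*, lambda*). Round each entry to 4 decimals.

Form the Lagrangian:
  L(x, lambda) = (1/2) x^T Q x + c^T x + lambda^T (A x - b)
Stationarity (grad_x L = 0): Q x + c + A^T lambda = 0.
Primal feasibility: A x = b.

This gives the KKT block system:
  [ Q   A^T ] [ x     ]   [-c ]
  [ A    0  ] [ lambda ] = [ b ]

Solving the linear system:
  x*      = (-0.4279, 0.2548, 0.8894)
  lambda* = (-2.8942)
  f(x*)   = 2.4399

x* = (-0.4279, 0.2548, 0.8894), lambda* = (-2.8942)


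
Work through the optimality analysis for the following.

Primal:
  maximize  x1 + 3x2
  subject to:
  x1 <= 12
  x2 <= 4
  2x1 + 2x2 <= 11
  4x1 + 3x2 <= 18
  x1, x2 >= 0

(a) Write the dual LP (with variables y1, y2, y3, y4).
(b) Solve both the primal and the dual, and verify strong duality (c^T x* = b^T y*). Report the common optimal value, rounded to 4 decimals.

The standard primal-dual pair for 'max c^T x s.t. A x <= b, x >= 0' is:
  Dual:  min b^T y  s.t.  A^T y >= c,  y >= 0.

So the dual LP is:
  minimize  12y1 + 4y2 + 11y3 + 18y4
  subject to:
    y1 + 2y3 + 4y4 >= 1
    y2 + 2y3 + 3y4 >= 3
    y1, y2, y3, y4 >= 0

Solving the primal: x* = (1.5, 4).
  primal value c^T x* = 13.5.
Solving the dual: y* = (0, 2.25, 0, 0.25).
  dual value b^T y* = 13.5.
Strong duality: c^T x* = b^T y*. Confirmed.

13.5


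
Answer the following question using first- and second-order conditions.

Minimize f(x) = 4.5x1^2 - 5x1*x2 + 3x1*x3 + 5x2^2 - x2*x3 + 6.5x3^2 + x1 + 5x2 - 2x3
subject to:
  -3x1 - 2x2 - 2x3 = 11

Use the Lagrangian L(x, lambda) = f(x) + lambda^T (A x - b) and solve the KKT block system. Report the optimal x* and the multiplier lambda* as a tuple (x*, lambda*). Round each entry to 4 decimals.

Form the Lagrangian:
  L(x, lambda) = (1/2) x^T Q x + c^T x + lambda^T (A x - b)
Stationarity (grad_x L = 0): Q x + c + A^T lambda = 0.
Primal feasibility: A x = b.

This gives the KKT block system:
  [ Q   A^T ] [ x     ]   [-c ]
  [ A    0  ] [ lambda ] = [ b ]

Solving the linear system:
  x*      = (-2.2708, -2.1792, 0.0854)
  lambda* = (-2.7617)
  f(x*)   = 8.5205

x* = (-2.2708, -2.1792, 0.0854), lambda* = (-2.7617)


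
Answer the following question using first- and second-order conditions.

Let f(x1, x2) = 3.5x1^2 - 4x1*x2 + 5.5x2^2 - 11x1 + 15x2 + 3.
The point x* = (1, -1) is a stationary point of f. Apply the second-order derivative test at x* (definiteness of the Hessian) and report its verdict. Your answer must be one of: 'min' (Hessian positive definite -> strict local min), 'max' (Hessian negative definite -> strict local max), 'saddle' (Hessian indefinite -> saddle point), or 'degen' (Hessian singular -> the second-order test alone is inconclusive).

Compute the Hessian H = grad^2 f:
  H = [[7, -4], [-4, 11]]
Verify stationarity: grad f(x*) = H x* + g = (0, 0).
Eigenvalues of H: 4.5279, 13.4721.
Both eigenvalues > 0, so H is positive definite -> x* is a strict local min.

min


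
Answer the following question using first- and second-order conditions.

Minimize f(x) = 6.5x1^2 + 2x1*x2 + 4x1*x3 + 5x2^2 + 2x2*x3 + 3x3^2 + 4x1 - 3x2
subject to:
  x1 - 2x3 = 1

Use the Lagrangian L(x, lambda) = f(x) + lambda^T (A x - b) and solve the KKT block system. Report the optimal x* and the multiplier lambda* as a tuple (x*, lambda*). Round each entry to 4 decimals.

Form the Lagrangian:
  L(x, lambda) = (1/2) x^T Q x + c^T x + lambda^T (A x - b)
Stationarity (grad_x L = 0): Q x + c + A^T lambda = 0.
Primal feasibility: A x = b.

This gives the KKT block system:
  [ Q   A^T ] [ x     ]   [-c ]
  [ A    0  ] [ lambda ] = [ b ]

Solving the linear system:
  x*      = (-0.0966, 0.429, -0.5483)
  lambda* = (-1.4091)
  f(x*)   = -0.1321

x* = (-0.0966, 0.429, -0.5483), lambda* = (-1.4091)


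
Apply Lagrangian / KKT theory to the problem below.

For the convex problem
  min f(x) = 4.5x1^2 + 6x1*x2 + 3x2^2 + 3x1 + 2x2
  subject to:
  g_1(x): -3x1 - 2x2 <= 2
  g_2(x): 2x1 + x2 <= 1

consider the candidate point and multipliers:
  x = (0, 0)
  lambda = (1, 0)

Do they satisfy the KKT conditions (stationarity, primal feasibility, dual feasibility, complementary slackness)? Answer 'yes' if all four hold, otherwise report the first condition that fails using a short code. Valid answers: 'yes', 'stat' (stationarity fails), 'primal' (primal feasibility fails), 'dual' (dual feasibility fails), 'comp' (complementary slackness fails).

Gradient of f: grad f(x) = Q x + c = (3, 2)
Constraint values g_i(x) = a_i^T x - b_i:
  g_1((0, 0)) = -2
  g_2((0, 0)) = -1
Stationarity residual: grad f(x) + sum_i lambda_i a_i = (0, 0)
  -> stationarity OK
Primal feasibility (all g_i <= 0): OK
Dual feasibility (all lambda_i >= 0): OK
Complementary slackness (lambda_i * g_i(x) = 0 for all i): FAILS

Verdict: the first failing condition is complementary_slackness -> comp.

comp


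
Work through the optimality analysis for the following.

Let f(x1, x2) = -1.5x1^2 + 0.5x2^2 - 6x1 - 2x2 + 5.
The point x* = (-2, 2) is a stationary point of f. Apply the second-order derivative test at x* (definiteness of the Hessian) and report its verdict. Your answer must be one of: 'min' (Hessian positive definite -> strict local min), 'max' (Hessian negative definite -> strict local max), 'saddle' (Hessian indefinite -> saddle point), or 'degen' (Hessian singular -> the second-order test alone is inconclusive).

Compute the Hessian H = grad^2 f:
  H = [[-3, 0], [0, 1]]
Verify stationarity: grad f(x*) = H x* + g = (0, 0).
Eigenvalues of H: -3, 1.
Eigenvalues have mixed signs, so H is indefinite -> x* is a saddle point.

saddle


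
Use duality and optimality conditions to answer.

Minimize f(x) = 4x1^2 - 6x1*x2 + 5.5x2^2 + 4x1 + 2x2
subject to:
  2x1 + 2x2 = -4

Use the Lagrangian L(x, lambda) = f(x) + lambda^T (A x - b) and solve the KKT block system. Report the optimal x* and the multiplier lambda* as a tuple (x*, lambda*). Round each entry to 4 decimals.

Form the Lagrangian:
  L(x, lambda) = (1/2) x^T Q x + c^T x + lambda^T (A x - b)
Stationarity (grad_x L = 0): Q x + c + A^T lambda = 0.
Primal feasibility: A x = b.

This gives the KKT block system:
  [ Q   A^T ] [ x     ]   [-c ]
  [ A    0  ] [ lambda ] = [ b ]

Solving the linear system:
  x*      = (-1.1613, -0.8387)
  lambda* = (0.129)
  f(x*)   = -2.9032

x* = (-1.1613, -0.8387), lambda* = (0.129)


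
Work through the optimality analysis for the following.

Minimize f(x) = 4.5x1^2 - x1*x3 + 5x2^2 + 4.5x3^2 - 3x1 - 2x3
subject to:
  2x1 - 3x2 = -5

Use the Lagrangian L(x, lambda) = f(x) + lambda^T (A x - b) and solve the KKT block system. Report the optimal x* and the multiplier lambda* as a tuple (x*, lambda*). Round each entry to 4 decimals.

Form the Lagrangian:
  L(x, lambda) = (1/2) x^T Q x + c^T x + lambda^T (A x - b)
Stationarity (grad_x L = 0): Q x + c + A^T lambda = 0.
Primal feasibility: A x = b.

This gives the KKT block system:
  [ Q   A^T ] [ x     ]   [-c ]
  [ A    0  ] [ lambda ] = [ b ]

Solving the linear system:
  x*      = (-0.5917, 1.2722, 0.1565)
  lambda* = (4.2407)
  f(x*)   = 11.3329

x* = (-0.5917, 1.2722, 0.1565), lambda* = (4.2407)


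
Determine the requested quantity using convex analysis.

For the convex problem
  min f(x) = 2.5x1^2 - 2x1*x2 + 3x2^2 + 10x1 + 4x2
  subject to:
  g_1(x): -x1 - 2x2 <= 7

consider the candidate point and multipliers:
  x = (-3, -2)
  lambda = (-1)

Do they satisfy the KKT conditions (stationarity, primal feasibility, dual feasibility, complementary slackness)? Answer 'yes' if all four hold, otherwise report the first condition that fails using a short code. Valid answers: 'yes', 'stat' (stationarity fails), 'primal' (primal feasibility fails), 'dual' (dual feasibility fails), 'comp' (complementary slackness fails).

Gradient of f: grad f(x) = Q x + c = (-1, -2)
Constraint values g_i(x) = a_i^T x - b_i:
  g_1((-3, -2)) = 0
Stationarity residual: grad f(x) + sum_i lambda_i a_i = (0, 0)
  -> stationarity OK
Primal feasibility (all g_i <= 0): OK
Dual feasibility (all lambda_i >= 0): FAILS
Complementary slackness (lambda_i * g_i(x) = 0 for all i): OK

Verdict: the first failing condition is dual_feasibility -> dual.

dual


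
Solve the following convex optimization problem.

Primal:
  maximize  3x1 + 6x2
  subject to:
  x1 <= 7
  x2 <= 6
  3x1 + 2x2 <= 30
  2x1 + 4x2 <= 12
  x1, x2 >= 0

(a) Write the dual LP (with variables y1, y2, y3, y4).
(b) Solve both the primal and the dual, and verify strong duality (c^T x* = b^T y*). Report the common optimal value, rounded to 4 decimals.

The standard primal-dual pair for 'max c^T x s.t. A x <= b, x >= 0' is:
  Dual:  min b^T y  s.t.  A^T y >= c,  y >= 0.

So the dual LP is:
  minimize  7y1 + 6y2 + 30y3 + 12y4
  subject to:
    y1 + 3y3 + 2y4 >= 3
    y2 + 2y3 + 4y4 >= 6
    y1, y2, y3, y4 >= 0

Solving the primal: x* = (6, 0).
  primal value c^T x* = 18.
Solving the dual: y* = (0, 0, 0, 1.5).
  dual value b^T y* = 18.
Strong duality: c^T x* = b^T y*. Confirmed.

18


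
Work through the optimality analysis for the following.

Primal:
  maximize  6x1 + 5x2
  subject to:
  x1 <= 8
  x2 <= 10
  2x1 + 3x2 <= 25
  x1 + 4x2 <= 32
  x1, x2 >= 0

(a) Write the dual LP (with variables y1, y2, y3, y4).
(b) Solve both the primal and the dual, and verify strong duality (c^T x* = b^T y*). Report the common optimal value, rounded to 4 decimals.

The standard primal-dual pair for 'max c^T x s.t. A x <= b, x >= 0' is:
  Dual:  min b^T y  s.t.  A^T y >= c,  y >= 0.

So the dual LP is:
  minimize  8y1 + 10y2 + 25y3 + 32y4
  subject to:
    y1 + 2y3 + y4 >= 6
    y2 + 3y3 + 4y4 >= 5
    y1, y2, y3, y4 >= 0

Solving the primal: x* = (8, 3).
  primal value c^T x* = 63.
Solving the dual: y* = (2.6667, 0, 1.6667, 0).
  dual value b^T y* = 63.
Strong duality: c^T x* = b^T y*. Confirmed.

63


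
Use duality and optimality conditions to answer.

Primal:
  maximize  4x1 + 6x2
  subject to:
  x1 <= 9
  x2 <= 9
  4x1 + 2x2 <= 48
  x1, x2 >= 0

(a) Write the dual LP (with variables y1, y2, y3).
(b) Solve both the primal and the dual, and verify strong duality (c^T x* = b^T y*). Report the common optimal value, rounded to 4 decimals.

The standard primal-dual pair for 'max c^T x s.t. A x <= b, x >= 0' is:
  Dual:  min b^T y  s.t.  A^T y >= c,  y >= 0.

So the dual LP is:
  minimize  9y1 + 9y2 + 48y3
  subject to:
    y1 + 4y3 >= 4
    y2 + 2y3 >= 6
    y1, y2, y3 >= 0

Solving the primal: x* = (7.5, 9).
  primal value c^T x* = 84.
Solving the dual: y* = (0, 4, 1).
  dual value b^T y* = 84.
Strong duality: c^T x* = b^T y*. Confirmed.

84


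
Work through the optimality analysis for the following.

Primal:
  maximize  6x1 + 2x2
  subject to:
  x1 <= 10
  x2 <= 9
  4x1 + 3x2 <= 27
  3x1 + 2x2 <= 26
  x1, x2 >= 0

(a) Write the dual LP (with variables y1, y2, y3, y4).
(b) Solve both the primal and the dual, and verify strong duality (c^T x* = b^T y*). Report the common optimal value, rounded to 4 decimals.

The standard primal-dual pair for 'max c^T x s.t. A x <= b, x >= 0' is:
  Dual:  min b^T y  s.t.  A^T y >= c,  y >= 0.

So the dual LP is:
  minimize  10y1 + 9y2 + 27y3 + 26y4
  subject to:
    y1 + 4y3 + 3y4 >= 6
    y2 + 3y3 + 2y4 >= 2
    y1, y2, y3, y4 >= 0

Solving the primal: x* = (6.75, 0).
  primal value c^T x* = 40.5.
Solving the dual: y* = (0, 0, 1.5, 0).
  dual value b^T y* = 40.5.
Strong duality: c^T x* = b^T y*. Confirmed.

40.5


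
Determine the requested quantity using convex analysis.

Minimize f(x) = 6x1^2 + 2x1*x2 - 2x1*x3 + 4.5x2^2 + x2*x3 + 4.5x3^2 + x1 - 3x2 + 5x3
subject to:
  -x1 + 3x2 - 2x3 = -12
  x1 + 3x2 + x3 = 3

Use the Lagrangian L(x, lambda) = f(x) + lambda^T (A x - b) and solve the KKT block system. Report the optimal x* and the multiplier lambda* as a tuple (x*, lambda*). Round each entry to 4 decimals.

Form the Lagrangian:
  L(x, lambda) = (1/2) x^T Q x + c^T x + lambda^T (A x - b)
Stationarity (grad_x L = 0): Q x + c + A^T lambda = 0.
Primal feasibility: A x = b.

This gives the KKT block system:
  [ Q   A^T ] [ x     ]   [-c ]
  [ A    0  ] [ lambda ] = [ b ]

Solving the linear system:
  x*      = (2.3146, -0.9238, 3.4569)
  lambda* = (10.5451, -9.4689)
  f(x*)   = 88.6593

x* = (2.3146, -0.9238, 3.4569), lambda* = (10.5451, -9.4689)


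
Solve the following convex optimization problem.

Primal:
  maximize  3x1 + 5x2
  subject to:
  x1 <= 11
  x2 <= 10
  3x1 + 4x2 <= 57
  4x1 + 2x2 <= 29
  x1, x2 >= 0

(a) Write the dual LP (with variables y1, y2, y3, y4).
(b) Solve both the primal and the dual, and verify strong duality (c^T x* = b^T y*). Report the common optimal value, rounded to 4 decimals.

The standard primal-dual pair for 'max c^T x s.t. A x <= b, x >= 0' is:
  Dual:  min b^T y  s.t.  A^T y >= c,  y >= 0.

So the dual LP is:
  minimize  11y1 + 10y2 + 57y3 + 29y4
  subject to:
    y1 + 3y3 + 4y4 >= 3
    y2 + 4y3 + 2y4 >= 5
    y1, y2, y3, y4 >= 0

Solving the primal: x* = (2.25, 10).
  primal value c^T x* = 56.75.
Solving the dual: y* = (0, 3.5, 0, 0.75).
  dual value b^T y* = 56.75.
Strong duality: c^T x* = b^T y*. Confirmed.

56.75


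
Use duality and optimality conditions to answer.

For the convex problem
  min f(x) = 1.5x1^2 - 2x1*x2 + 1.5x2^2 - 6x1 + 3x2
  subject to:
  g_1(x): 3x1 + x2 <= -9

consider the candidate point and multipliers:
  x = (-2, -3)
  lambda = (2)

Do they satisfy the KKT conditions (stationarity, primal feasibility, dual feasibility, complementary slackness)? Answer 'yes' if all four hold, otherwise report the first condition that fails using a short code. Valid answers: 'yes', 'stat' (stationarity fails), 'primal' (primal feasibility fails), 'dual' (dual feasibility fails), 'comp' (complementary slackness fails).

Gradient of f: grad f(x) = Q x + c = (-6, -2)
Constraint values g_i(x) = a_i^T x - b_i:
  g_1((-2, -3)) = 0
Stationarity residual: grad f(x) + sum_i lambda_i a_i = (0, 0)
  -> stationarity OK
Primal feasibility (all g_i <= 0): OK
Dual feasibility (all lambda_i >= 0): OK
Complementary slackness (lambda_i * g_i(x) = 0 for all i): OK

Verdict: yes, KKT holds.

yes


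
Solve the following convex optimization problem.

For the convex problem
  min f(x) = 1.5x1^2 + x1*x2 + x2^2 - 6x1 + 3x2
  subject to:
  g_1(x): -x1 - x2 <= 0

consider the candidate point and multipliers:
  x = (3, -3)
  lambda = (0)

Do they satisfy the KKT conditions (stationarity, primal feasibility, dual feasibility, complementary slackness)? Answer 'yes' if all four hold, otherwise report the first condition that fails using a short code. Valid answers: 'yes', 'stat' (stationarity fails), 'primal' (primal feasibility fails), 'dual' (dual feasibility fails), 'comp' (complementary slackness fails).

Gradient of f: grad f(x) = Q x + c = (0, 0)
Constraint values g_i(x) = a_i^T x - b_i:
  g_1((3, -3)) = 0
Stationarity residual: grad f(x) + sum_i lambda_i a_i = (0, 0)
  -> stationarity OK
Primal feasibility (all g_i <= 0): OK
Dual feasibility (all lambda_i >= 0): OK
Complementary slackness (lambda_i * g_i(x) = 0 for all i): OK

Verdict: yes, KKT holds.

yes


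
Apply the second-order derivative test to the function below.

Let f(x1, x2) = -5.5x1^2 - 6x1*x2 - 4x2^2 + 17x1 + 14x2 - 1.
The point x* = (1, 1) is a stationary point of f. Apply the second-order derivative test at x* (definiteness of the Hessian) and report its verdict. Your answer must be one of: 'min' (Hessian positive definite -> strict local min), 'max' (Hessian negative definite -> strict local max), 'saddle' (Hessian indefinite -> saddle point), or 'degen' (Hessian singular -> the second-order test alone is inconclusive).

Compute the Hessian H = grad^2 f:
  H = [[-11, -6], [-6, -8]]
Verify stationarity: grad f(x*) = H x* + g = (0, 0).
Eigenvalues of H: -15.6847, -3.3153.
Both eigenvalues < 0, so H is negative definite -> x* is a strict local max.

max


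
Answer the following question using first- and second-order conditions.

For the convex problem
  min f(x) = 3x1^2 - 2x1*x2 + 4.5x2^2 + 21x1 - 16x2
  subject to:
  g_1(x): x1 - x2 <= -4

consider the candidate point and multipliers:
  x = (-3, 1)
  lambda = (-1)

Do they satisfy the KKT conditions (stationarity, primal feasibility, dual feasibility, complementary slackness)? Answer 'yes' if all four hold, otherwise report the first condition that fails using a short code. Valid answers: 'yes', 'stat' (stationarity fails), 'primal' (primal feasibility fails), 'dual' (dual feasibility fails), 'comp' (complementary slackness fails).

Gradient of f: grad f(x) = Q x + c = (1, -1)
Constraint values g_i(x) = a_i^T x - b_i:
  g_1((-3, 1)) = 0
Stationarity residual: grad f(x) + sum_i lambda_i a_i = (0, 0)
  -> stationarity OK
Primal feasibility (all g_i <= 0): OK
Dual feasibility (all lambda_i >= 0): FAILS
Complementary slackness (lambda_i * g_i(x) = 0 for all i): OK

Verdict: the first failing condition is dual_feasibility -> dual.

dual


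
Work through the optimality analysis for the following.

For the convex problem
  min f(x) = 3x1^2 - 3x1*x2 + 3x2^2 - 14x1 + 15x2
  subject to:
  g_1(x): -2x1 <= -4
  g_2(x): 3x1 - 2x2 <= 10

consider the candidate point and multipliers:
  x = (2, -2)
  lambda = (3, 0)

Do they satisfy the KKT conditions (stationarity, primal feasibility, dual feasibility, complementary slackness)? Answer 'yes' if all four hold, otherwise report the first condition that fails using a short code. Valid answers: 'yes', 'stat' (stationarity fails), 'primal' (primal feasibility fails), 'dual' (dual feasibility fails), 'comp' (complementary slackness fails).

Gradient of f: grad f(x) = Q x + c = (4, -3)
Constraint values g_i(x) = a_i^T x - b_i:
  g_1((2, -2)) = 0
  g_2((2, -2)) = 0
Stationarity residual: grad f(x) + sum_i lambda_i a_i = (-2, -3)
  -> stationarity FAILS
Primal feasibility (all g_i <= 0): OK
Dual feasibility (all lambda_i >= 0): OK
Complementary slackness (lambda_i * g_i(x) = 0 for all i): OK

Verdict: the first failing condition is stationarity -> stat.

stat


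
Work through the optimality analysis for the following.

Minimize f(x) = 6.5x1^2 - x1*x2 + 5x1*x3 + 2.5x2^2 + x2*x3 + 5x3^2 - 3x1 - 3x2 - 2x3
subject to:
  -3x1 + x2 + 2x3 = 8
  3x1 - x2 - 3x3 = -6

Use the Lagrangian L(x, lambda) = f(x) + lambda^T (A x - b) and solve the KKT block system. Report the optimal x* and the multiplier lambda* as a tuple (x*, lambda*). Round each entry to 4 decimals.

Form the Lagrangian:
  L(x, lambda) = (1/2) x^T Q x + c^T x + lambda^T (A x - b)
Stationarity (grad_x L = 0): Q x + c + A^T lambda = 0.
Primal feasibility: A x = b.

This gives the KKT block system:
  [ Q   A^T ] [ x     ]   [-c ]
  [ A    0  ] [ lambda ] = [ b ]

Solving the linear system:
  x*      = (-2.6923, 3.9231, -2)
  lambda* = (-83.4615, -66.1538)
  f(x*)   = 135.5385

x* = (-2.6923, 3.9231, -2), lambda* = (-83.4615, -66.1538)


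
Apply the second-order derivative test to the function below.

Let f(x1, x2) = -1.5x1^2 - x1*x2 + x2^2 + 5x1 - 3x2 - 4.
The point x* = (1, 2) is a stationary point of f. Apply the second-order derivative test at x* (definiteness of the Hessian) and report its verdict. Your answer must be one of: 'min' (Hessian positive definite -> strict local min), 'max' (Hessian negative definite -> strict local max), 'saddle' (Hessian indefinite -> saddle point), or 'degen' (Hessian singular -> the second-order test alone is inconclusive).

Compute the Hessian H = grad^2 f:
  H = [[-3, -1], [-1, 2]]
Verify stationarity: grad f(x*) = H x* + g = (0, 0).
Eigenvalues of H: -3.1926, 2.1926.
Eigenvalues have mixed signs, so H is indefinite -> x* is a saddle point.

saddle


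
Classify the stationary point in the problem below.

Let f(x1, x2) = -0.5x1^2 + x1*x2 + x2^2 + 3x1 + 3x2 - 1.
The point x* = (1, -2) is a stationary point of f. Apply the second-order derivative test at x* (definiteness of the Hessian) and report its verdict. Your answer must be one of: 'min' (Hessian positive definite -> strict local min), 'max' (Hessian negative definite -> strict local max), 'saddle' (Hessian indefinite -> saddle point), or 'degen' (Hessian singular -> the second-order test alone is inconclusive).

Compute the Hessian H = grad^2 f:
  H = [[-1, 1], [1, 2]]
Verify stationarity: grad f(x*) = H x* + g = (0, 0).
Eigenvalues of H: -1.3028, 2.3028.
Eigenvalues have mixed signs, so H is indefinite -> x* is a saddle point.

saddle


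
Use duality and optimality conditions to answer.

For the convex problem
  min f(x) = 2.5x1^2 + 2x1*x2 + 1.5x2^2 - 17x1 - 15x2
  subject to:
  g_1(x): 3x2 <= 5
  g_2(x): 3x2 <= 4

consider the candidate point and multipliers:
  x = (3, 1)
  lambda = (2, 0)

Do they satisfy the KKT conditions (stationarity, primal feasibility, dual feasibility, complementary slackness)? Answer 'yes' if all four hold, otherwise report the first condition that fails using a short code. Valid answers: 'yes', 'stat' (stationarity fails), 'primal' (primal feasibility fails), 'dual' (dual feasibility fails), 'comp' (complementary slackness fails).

Gradient of f: grad f(x) = Q x + c = (0, -6)
Constraint values g_i(x) = a_i^T x - b_i:
  g_1((3, 1)) = -2
  g_2((3, 1)) = -1
Stationarity residual: grad f(x) + sum_i lambda_i a_i = (0, 0)
  -> stationarity OK
Primal feasibility (all g_i <= 0): OK
Dual feasibility (all lambda_i >= 0): OK
Complementary slackness (lambda_i * g_i(x) = 0 for all i): FAILS

Verdict: the first failing condition is complementary_slackness -> comp.

comp


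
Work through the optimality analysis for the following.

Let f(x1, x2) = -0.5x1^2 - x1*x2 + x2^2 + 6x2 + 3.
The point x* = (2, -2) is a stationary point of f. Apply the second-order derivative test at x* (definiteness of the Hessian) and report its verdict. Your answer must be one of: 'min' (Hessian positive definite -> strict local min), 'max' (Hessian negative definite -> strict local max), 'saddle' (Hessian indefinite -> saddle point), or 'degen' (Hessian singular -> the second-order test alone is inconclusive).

Compute the Hessian H = grad^2 f:
  H = [[-1, -1], [-1, 2]]
Verify stationarity: grad f(x*) = H x* + g = (0, 0).
Eigenvalues of H: -1.3028, 2.3028.
Eigenvalues have mixed signs, so H is indefinite -> x* is a saddle point.

saddle
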